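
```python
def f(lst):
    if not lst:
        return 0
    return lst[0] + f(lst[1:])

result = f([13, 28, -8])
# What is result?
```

13 + 28 + (-8) + 0 = 33

Answer: 33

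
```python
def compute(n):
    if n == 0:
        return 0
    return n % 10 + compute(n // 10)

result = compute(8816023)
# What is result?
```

Sum of digits of 8816023: 3 + 2 + 0 + 6 + 1 + 8 + 8 = 28

Answer: 28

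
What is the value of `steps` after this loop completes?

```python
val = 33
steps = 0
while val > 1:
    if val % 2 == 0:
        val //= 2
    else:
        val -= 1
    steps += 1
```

Steps to reduce 33 to 1
`steps` takes the values: 0 → 1 → 2 → 3 → 4 → 5 → 6

Answer: 6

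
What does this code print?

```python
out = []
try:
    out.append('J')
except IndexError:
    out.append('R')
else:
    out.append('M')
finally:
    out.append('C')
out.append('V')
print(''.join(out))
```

Execution trace: 'J' (try body, no exception) → 'M' (else) → 'C' (finally) → 'V' (after the try/except). Output: JMCV

Answer: JMCV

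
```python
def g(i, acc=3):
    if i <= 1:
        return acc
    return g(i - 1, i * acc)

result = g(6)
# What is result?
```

Accumulator trace (n, acc): (6, 3) -> (5, 18) -> (4, 90) -> (3, 360) -> (2, 1080) -> (1, 2160) -> return 2160

Answer: 2160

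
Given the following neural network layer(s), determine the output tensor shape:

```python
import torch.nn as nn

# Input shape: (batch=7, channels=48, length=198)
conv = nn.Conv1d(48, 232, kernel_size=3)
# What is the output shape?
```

Input: (7, 48, 198) -> Output: (7, 232, 196)

Answer: (7, 232, 196)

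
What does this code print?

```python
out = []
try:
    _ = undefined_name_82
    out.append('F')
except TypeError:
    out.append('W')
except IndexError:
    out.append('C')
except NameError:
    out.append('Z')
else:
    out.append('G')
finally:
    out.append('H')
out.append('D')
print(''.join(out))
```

Execution trace: 'Z' (except NameError) → 'H' (finally) → 'D' (after the try/except). Output: ZHD

Answer: ZHD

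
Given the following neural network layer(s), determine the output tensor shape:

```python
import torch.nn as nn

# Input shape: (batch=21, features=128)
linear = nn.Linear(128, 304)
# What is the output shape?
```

Input: (21, 128) -> Output: (21, 304)

Answer: (21, 304)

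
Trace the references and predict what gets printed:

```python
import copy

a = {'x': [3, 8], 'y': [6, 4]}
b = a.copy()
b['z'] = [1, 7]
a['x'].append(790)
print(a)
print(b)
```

Key concept: shallow copy of dict with mutable values.
Step by step:
`a = {'x': [3, 8], 'y': [6, 4]}` → a = {'x': [3, 8], 'y': [6, 4]}
`b = a.copy()` → b = {'x': [3, 8], 'y': [6, 4]}
`b['z'] = [1, 7]` → b = {'x': [3, 8], 'y': [6, 4], 'z': [1, 7]}
`a['x'].append(790)` → a = {'x': [3, 8, 790], 'y': [6, 4]}; b = {'x': [3, 8, 790], 'y': [6, 4], 'z': [1, 7]}
`print(a)` → prints {'x': [3, 8, 790], 'y': [6, 4]}
`print(b)` → prints {'x': [3, 8, 790], 'y': [6, 4], 'z': [1, 7]}

Answer:
{'x': [3, 8, 790], 'y': [6, 4]}
{'x': [3, 8, 790], 'y': [6, 4], 'z': [1, 7]}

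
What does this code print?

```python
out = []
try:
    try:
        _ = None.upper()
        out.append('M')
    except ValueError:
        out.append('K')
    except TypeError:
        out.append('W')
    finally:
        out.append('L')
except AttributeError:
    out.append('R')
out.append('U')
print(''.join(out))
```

Execution trace: 'L' (finally) → 'R' (outer except AttributeError) → 'U' (after the try/except). Output: LRU

Answer: LRU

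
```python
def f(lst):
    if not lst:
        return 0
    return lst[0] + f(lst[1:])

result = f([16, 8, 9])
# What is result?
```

16 + 8 + 9 + 0 = 33

Answer: 33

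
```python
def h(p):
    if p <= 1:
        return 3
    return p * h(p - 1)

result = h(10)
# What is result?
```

h(10) = 10 * 9 * 8 * 7 * 6 * 5 * 4 * 3 * 2 * 3 = 10886400

Answer: 10886400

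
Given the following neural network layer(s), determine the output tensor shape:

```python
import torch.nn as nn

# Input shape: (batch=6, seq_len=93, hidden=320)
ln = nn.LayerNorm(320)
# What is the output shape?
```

Input: (6, 93, 320) -> Output: (6, 93, 320)

Answer: (6, 93, 320)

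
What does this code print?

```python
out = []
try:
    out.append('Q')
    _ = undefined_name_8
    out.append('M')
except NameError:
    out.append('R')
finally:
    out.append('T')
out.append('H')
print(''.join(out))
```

Execution trace: 'Q' (try body) → 'R' (except NameError) → 'T' (finally) → 'H' (after the try/except). Output: QRTH

Answer: QRTH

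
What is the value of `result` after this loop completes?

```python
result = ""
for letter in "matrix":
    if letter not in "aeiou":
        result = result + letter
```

Remove vowels from 'matrix'
`result` takes the values: "" → "m" → "mt" → "mtr" → "mtrx"

Answer: "mtrx"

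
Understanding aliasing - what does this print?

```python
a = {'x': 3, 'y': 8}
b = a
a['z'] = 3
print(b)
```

Key concept: dict aliasing.
Step by step:
`a = {'x': 3, 'y': 8}` → a = {'x': 3, 'y': 8}
`b = a` → b = {'x': 3, 'y': 8} (same object as a)
`a['z'] = 3` → a = {'x': 3, 'y': 8, 'z': 3} (same object as b); b = {'x': 3, 'y': 8, 'z': 3} (same object as a)
`print(b)` → prints {'x': 3, 'y': 8, 'z': 3}

Answer: {'x': 3, 'y': 8, 'z': 3}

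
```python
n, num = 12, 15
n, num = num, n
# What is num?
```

Trace:
`n, num = 12, 15` → n = 12; num = 15
`n, num = num, n` → n = 15; num = 12
So num = 12

Answer: 12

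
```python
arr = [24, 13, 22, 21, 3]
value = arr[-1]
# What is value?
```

Trace:
`arr = [24, 13, 22, 21, 3]` → arr = [24, 13, 22, 21, 3]
`value = arr[-1]` → value = 3
So value = 3

Answer: 3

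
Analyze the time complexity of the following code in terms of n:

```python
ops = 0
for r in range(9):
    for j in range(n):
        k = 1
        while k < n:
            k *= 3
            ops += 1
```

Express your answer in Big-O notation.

Each loop level contributes: 1 × n × log n. Multiplying the contributions gives O(n log n).

Answer: O(n log n)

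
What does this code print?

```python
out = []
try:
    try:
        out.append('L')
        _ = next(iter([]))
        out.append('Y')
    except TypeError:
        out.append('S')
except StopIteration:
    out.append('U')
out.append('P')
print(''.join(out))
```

Execution trace: 'L' (try body) → 'U' (outer except StopIteration) → 'P' (after the try/except). Output: LUP

Answer: LUP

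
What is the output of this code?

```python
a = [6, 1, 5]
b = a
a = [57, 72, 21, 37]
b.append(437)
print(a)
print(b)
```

Key concept: rebinding vs mutation: a is rebound to a new list, b still points at the original.
Step by step:
`a = [6, 1, 5]` → a = [6, 1, 5]
`b = a` → b = [6, 1, 5] (same object as a)
`a = [57, 72, 21, 37]` → a = [57, 72, 21, 37]
`b.append(437)` → b = [6, 1, 5, 437]
`print(a)` → prints [57, 72, 21, 37]
`print(b)` → prints [6, 1, 5, 437]

Answer:
[57, 72, 21, 37]
[6, 1, 5, 437]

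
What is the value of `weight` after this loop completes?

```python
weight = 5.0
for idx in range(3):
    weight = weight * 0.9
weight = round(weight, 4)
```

Exponential decay: 5.0 * 0.9^3
`weight` takes the values: 5.0 → 4.5 → 4.05 → 3.645

Answer: 3.645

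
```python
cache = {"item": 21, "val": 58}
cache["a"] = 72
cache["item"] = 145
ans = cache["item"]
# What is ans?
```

Trace:
`cache = {"item": 21, "val": 58}` → cache = {'item': 21, 'val': 58}
`cache["a"] = 72` → cache = {'item': 21, 'val': 58, 'a': 72}
`cache["item"] = 145` → cache = {'item': 145, 'val': 58, 'a': 72}
`ans = cache["item"]` → ans = 145
So ans = 145

Answer: 145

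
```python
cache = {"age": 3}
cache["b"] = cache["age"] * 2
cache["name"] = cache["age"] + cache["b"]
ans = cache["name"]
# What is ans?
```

Trace:
`cache = {"age": 3}` → cache = {'age': 3}
`cache["b"] = cache["age"] * 2` → cache = {'age': 3, 'b': 6}
`cache["name"] = cache["age"] + cache["b"]` → cache = {'age': 3, 'b': 6, 'name': 9}
`ans = cache["name"]` → ans = 9
So ans = 9

Answer: 9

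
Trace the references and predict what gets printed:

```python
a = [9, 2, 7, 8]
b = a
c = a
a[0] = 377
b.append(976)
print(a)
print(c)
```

Key concept: multiple aliases.
Step by step:
`a = [9, 2, 7, 8]` → a = [9, 2, 7, 8]
`b = a` → b = [9, 2, 7, 8] (same object as a)
`c = a` → c = [9, 2, 7, 8] (same object as a, b)
`a[0] = 377` → a = [377, 2, 7, 8] (same object as b, c); b = [377, 2, 7, 8] (same object as a, c); c = [377, 2, 7, 8] (same object as a, b)
`b.append(976)` → a = [377, 2, 7, 8, 976] (same object as b, c); b = [377, 2, 7, 8, 976] (same object as a, c); c = [377, 2, 7, 8, 976] (same object as a, b)
`print(a)` → prints [377, 2, 7, 8, 976]
`print(c)` → prints [377, 2, 7, 8, 976]

Answer:
[377, 2, 7, 8, 976]
[377, 2, 7, 8, 976]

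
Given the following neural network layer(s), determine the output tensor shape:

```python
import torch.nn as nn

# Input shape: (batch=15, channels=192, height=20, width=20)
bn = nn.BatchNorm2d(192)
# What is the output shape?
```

Input: (15, 192, 20, 20) -> Output: (15, 192, 20, 20)

Answer: (15, 192, 20, 20)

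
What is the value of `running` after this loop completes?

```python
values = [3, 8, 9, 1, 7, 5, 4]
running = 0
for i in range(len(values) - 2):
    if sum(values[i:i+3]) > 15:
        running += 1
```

Count windows with sum > 15
`running` takes the values: 0 → 1 → 2 → 3 → 4

Answer: 4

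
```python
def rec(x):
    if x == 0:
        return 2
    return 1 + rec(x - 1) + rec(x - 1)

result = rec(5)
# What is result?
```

rec(x) = 1 + 2·rec(x-1), rec(0)=2. Closed form: (2+1)·2^5 - 1 = 95.

Answer: 95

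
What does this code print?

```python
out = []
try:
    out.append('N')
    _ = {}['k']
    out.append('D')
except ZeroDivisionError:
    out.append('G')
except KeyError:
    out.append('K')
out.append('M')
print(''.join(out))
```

Execution trace: 'N' (try body) → 'K' (except KeyError) → 'M' (after the try/except). Output: NKM

Answer: NKM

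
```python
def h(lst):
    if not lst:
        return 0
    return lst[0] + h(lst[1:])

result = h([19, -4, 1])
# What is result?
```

19 + (-4) + 1 + 0 = 16

Answer: 16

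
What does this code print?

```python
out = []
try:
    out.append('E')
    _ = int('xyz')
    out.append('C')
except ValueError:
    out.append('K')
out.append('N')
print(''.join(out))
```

Execution trace: 'E' (try body) → 'K' (except ValueError) → 'N' (after the try/except). Output: EKN

Answer: EKN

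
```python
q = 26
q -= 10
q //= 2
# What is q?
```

Trace:
`q = 26` → q = 26
`q -= 10` → q = 16
`q //= 2` → q = 8
So q = 8

Answer: 8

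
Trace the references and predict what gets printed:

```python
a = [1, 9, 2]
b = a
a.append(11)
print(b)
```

Key concept: basic list aliasing.
Step by step:
`a = [1, 9, 2]` → a = [1, 9, 2]
`b = a` → b = [1, 9, 2] (same object as a)
`a.append(11)` → a = [1, 9, 2, 11] (same object as b); b = [1, 9, 2, 11] (same object as a)
`print(b)` → prints [1, 9, 2, 11]

Answer: [1, 9, 2, 11]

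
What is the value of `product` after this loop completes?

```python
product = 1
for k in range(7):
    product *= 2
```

2^7 = 128
`product` takes the values: 1 → 2 → 4 → 8 → 16 → 32 → 64 → 128

Answer: 128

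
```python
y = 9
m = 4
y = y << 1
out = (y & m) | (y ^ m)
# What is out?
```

Trace:
`y = 9` → y = 9
`m = 4` → m = 4
`y = y << 1` → y = 18
`out = (y & m) | (y ^ m)` → out = 22
So out = 22

Answer: 22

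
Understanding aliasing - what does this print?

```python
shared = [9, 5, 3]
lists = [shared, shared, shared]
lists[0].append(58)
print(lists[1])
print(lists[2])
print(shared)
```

Key concept: list of same reference.
Step by step:
`shared = [9, 5, 3]` → shared = [9, 5, 3]
`lists = [shared, shared, shared]` → lists = [[9, 5, 3], [9, 5, 3], [9, 5, 3]]
`lists[0].append(58)` → shared = [9, 5, 3, 58]; lists = [[9, 5, 3, 58], [9, 5, 3, 58], [9, 5, 3, 58]]
`print(lists[1])` → prints [9, 5, 3, 58]
`print(lists[2])` → prints [9, 5, 3, 58]
`print(shared)` → prints [9, 5, 3, 58]

Answer:
[9, 5, 3, 58]
[9, 5, 3, 58]
[9, 5, 3, 58]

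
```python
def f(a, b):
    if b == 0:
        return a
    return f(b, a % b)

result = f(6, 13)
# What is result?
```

f(6, 13) -> f(13, 6) -> f(6, 1) -> f(1, 0) -> 1

Answer: 1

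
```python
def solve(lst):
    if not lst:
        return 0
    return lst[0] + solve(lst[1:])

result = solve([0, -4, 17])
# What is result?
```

0 + (-4) + 17 + 0 = 13

Answer: 13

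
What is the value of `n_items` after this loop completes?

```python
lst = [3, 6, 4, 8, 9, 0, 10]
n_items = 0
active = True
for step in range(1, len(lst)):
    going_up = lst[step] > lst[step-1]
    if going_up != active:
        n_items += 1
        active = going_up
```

Count direction changes in [3, 6, 4, 8, 9, 0, 10]
`n_items` takes the values: 0 → 1 → 2 → 3 → 4

Answer: 4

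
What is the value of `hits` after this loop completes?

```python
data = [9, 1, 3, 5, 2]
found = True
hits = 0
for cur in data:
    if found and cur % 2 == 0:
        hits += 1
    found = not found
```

Count even values at even positions
`hits` takes the values: 0 → 1

Answer: 1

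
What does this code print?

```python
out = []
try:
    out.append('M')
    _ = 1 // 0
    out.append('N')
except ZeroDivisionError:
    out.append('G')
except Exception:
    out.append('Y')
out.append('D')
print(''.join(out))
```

Execution trace: 'M' (try body) → 'G' (except ZeroDivisionError) → 'D' (after the try/except). Output: MGD

Answer: MGD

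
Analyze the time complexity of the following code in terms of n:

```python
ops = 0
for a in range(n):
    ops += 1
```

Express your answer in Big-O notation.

Each loop level contributes: n. Multiplying the contributions gives O(n).

Answer: O(n)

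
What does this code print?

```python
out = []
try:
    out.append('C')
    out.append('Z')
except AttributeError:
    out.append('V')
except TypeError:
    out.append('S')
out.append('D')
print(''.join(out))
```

Execution trace: 'C' (try body) → 'Z' (try body, no exception) → 'D' (after the try/except). Output: CZD

Answer: CZD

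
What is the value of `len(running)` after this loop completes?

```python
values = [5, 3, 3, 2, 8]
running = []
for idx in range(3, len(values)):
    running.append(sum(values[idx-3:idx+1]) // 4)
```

Number of 4-element averages
`running` takes the values: [] → [3] → [3, 4]
So `len(running)` = 2

Answer: 2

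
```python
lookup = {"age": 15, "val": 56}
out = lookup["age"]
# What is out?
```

Trace:
`lookup = {"age": 15, "val": 56}` → lookup = {'age': 15, 'val': 56}
`out = lookup["age"]` → out = 15
So out = 15

Answer: 15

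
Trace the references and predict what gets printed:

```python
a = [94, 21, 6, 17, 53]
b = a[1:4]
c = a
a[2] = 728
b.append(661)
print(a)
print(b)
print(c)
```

Key concept: slice vs alias.
Step by step:
`a = [94, 21, 6, 17, 53]` → a = [94, 21, 6, 17, 53]
`b = a[1:4]` → b = [21, 6, 17]
`c = a` → c = [94, 21, 6, 17, 53] (same object as a)
`a[2] = 728` → a = [94, 21, 728, 17, 53] (same object as c); c = [94, 21, 728, 17, 53] (same object as a)
`b.append(661)` → b = [21, 6, 17, 661]
`print(a)` → prints [94, 21, 728, 17, 53]
`print(b)` → prints [21, 6, 17, 661]
`print(c)` → prints [94, 21, 728, 17, 53]

Answer:
[94, 21, 728, 17, 53]
[21, 6, 17, 661]
[94, 21, 728, 17, 53]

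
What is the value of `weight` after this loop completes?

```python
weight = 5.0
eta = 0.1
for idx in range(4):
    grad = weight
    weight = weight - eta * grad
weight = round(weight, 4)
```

Gradient descent: w = 5.0 * (1 - 0.1)^4
`weight` takes the values: 5.0 → 4.5 → 4.05 → 3.645 → 3.2805

Answer: 3.2805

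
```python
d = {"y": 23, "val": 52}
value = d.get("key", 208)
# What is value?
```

Trace:
`d = {"y": 23, "val": 52}` → d = {'y': 23, 'val': 52}
`value = d.get("key", 208)` → value = 208
So value = 208

Answer: 208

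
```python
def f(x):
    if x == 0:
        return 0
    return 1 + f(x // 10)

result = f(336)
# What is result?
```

Count of digits of 336: 3

Answer: 3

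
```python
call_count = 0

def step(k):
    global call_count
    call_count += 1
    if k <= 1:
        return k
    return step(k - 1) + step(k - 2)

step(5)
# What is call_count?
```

Calls(k) = 1 + Calls(k-1) + Calls(k-2); Calls(0)=Calls(1)=1. For k=5 this gives 15.

Answer: 15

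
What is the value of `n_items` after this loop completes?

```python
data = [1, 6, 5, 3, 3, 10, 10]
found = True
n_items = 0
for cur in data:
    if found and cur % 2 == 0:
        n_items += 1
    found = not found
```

Count even values at even positions
`n_items` takes the values: 0 → 1

Answer: 1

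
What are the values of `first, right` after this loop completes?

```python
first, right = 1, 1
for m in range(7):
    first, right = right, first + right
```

Fibonacci: after 7 iterations
`first, right` takes the values: (1, 1) → (1, 2) → (2, 3) → (3, 5) → (5, 8) → (8, 13) → (13, 21) → (21, 34)

Answer: 21, 34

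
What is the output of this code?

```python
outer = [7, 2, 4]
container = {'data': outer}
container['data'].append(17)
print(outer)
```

Key concept: dict holds reference to list.
Step by step:
`outer = [7, 2, 4]` → outer = [7, 2, 4]
`container = {'data': outer}` → container = {'data': [7, 2, 4]}
`container['data'].append(17)` → outer = [7, 2, 4, 17]; container = {'data': [7, 2, 4, 17]}
`print(outer)` → prints [7, 2, 4, 17]

Answer: [7, 2, 4, 17]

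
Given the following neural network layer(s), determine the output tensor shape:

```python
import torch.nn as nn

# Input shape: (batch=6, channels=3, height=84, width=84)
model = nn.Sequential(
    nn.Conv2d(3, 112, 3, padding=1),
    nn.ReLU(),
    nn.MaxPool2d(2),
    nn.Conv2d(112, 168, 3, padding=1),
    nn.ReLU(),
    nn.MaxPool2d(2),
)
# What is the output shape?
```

Input: (6, 3, 84, 84) -> after first Conv2d: (6, 112, 84, 84) -> after first MaxPool2d: (6, 112, 42, 42) -> after second Conv2d: (6, 168, 42, 42) -> Output: (6, 168, 21, 21)

Answer: (6, 168, 21, 21)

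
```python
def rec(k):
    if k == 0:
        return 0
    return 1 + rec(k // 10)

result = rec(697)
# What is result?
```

Count of digits of 697: 3

Answer: 3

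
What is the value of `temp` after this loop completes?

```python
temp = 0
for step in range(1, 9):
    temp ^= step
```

XOR of 1 to 8
`temp` takes the values: 0 → 1 → 3 → 0 → 4 → 1 → 7 → 0 → 8

Answer: 8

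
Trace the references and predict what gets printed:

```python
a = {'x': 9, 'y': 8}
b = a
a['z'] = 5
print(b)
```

Key concept: dict aliasing.
Step by step:
`a = {'x': 9, 'y': 8}` → a = {'x': 9, 'y': 8}
`b = a` → b = {'x': 9, 'y': 8} (same object as a)
`a['z'] = 5` → a = {'x': 9, 'y': 8, 'z': 5} (same object as b); b = {'x': 9, 'y': 8, 'z': 5} (same object as a)
`print(b)` → prints {'x': 9, 'y': 8, 'z': 5}

Answer: {'x': 9, 'y': 8, 'z': 5}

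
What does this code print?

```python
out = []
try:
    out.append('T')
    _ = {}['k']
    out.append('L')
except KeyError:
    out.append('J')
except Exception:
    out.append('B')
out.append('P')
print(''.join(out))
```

Execution trace: 'T' (try body) → 'J' (except KeyError) → 'P' (after the try/except). Output: TJP

Answer: TJP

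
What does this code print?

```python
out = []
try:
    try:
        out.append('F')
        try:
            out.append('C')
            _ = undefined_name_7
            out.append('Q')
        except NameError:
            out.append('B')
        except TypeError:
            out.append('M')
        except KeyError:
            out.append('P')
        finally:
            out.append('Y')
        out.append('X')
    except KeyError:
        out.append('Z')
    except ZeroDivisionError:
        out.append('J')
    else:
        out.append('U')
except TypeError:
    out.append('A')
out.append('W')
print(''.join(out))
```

Execution trace: 'F' (try body) → 'C' (inner try body) → 'B' (inner except NameError) → 'Y' (inner finally) → 'X' (try body, no exception) → 'U' (else) → 'W' (after the try/except). Output: FCBYXUW

Answer: FCBYXUW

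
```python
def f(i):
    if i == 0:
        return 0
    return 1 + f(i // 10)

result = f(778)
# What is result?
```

Count of digits of 778: 3

Answer: 3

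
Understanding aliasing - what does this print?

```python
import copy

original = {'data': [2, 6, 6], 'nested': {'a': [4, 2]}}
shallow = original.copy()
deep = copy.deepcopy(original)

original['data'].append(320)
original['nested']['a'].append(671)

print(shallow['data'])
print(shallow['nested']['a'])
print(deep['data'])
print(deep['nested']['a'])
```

Key concept: comparing shallow vs deep copy.
Step by step:
`original = {'data': [2, 6, 6], 'nested': {'a': [4, 2]}}` → original = {'data': [2, 6, 6], 'nested': {'a': [4, 2]}}
`shallow = original.copy()` → shallow = {'data': [2, 6, 6], 'nested': {'a': [4, 2]}}
`deep = copy.deepcopy(original)` → deep = {'data': [2, 6, 6], 'nested': {'a': [4, 2]}}
`original['data'].append(320)` → original = {'data': [2, 6, 6, 320], 'nested': {'a': [4, 2]}}; shallow = {'data': [2, 6, 6, 320], 'nested': {'a': [4, 2]}}
`original['nested']['a'].append(671)` → original = {'data': [2, 6, 6, 320], 'nested': {'a': [4, 2, 671]}}; shallow = {'data': [2, 6, 6, 320], 'nested': {'a': [4, 2, 671]}}
`print(shallow['data'])` → prints [2, 6, 6, 320]
`print(shallow['nested']['a'])` → prints [4, 2, 671]
`print(deep['data'])` → prints [2, 6, 6]
`print(deep['nested']['a'])` → prints [4, 2]

Answer:
[2, 6, 6, 320]
[4, 2, 671]
[2, 6, 6]
[4, 2]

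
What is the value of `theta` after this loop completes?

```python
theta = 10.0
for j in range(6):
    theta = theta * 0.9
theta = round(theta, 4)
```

Exponential decay: 10.0 * 0.9^6
`theta` takes the values: 10.0 → 9.0 → 8.1 → 7.29 → 6.561 → 5.9049 → 5.31441 → 5.3144

Answer: 5.3144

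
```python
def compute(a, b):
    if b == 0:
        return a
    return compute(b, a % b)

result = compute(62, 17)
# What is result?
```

compute(62, 17) -> compute(17, 11) -> compute(11, 6) -> compute(6, 5) -> compute(5, 1) -> compute(1, 0) -> 1

Answer: 1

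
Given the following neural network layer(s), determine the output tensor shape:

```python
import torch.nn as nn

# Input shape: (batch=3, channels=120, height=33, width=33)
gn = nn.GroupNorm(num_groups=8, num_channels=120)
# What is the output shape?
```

Input: (3, 120, 33, 33) -> Output: (3, 120, 33, 33)

Answer: (3, 120, 33, 33)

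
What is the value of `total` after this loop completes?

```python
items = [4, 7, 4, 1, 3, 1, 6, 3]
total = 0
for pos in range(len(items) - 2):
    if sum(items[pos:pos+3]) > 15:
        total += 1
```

Count windows with sum > 15
`total` takes the values: 0

Answer: 0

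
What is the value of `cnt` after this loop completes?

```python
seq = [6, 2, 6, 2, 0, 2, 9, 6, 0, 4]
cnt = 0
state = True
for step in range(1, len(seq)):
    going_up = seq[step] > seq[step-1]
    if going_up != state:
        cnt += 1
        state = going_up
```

Count direction changes in [6, 2, 6, 2, 0, 2, 9, 6, 0, 4]
`cnt` takes the values: 0 → 1 → 2 → 3 → 4 → 5 → 6

Answer: 6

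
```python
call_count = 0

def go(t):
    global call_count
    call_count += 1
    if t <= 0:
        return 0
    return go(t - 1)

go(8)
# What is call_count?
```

Linear recursion stepping by 1: 9 calls from t=8 down to ≤0.

Answer: 9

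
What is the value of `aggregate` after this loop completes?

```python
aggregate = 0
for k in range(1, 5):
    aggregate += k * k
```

Sum of squares 1² to 4² = 30
`aggregate` takes the values: 0 → 1 → 5 → 14 → 30

Answer: 30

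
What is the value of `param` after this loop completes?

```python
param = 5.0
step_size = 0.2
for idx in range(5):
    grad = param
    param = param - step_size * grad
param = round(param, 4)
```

Gradient descent: w = 5.0 * (1 - 0.2)^5
`param` takes the values: 5.0 → 4.0 → 3.2 → 2.56 → 2.048 → 1.6384

Answer: 1.6384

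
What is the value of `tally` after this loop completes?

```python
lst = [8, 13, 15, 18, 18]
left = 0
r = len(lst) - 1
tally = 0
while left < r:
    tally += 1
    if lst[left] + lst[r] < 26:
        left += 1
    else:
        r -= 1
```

Steps to find pair summing to 26
`tally` takes the values: 0 → 1 → 2 → 3 → 4

Answer: 4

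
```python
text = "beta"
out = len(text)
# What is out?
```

Trace:
`text = "beta"` → text = 'beta'
`out = len(text)` → out = 4
So out = 4

Answer: 4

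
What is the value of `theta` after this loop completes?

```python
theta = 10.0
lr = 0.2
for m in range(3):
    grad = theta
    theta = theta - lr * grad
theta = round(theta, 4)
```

Gradient descent: w = 10.0 * (1 - 0.2)^3
`theta` takes the values: 10.0 → 8.0 → 6.4 → 5.12

Answer: 5.12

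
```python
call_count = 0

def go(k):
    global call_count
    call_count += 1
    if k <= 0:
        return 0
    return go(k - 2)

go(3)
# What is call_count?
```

Linear recursion stepping by 2: 3 calls from k=3 down to ≤0.

Answer: 3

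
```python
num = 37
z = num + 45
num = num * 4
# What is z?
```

Trace:
`num = 37` → num = 37
`z = num + 45` → z = 82
`num = num * 4` → num = 148
So z = 82

Answer: 82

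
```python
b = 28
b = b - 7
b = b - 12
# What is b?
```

Trace:
`b = 28` → b = 28
`b = b - 7` → b = 21
`b = b - 12` → b = 9
So b = 9

Answer: 9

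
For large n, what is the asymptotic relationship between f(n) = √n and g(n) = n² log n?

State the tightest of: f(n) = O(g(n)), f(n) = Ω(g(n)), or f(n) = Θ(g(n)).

√n vs n² log n: f(n) = O(g(n)) but not Ω(g(n)) — n² log n grows strictly faster than √n.

Answer: f(n) = O(g(n)) but not Ω(g(n)) — n² log n grows strictly faster than √n.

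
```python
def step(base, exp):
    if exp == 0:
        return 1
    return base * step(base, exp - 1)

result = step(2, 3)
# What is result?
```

step(2, 3) = 2 * 2 * 2 = 8

Answer: 8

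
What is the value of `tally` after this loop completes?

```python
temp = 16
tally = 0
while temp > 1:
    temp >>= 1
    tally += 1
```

Count right shifts until 1
`tally` takes the values: 0 → 1 → 2 → 3 → 4

Answer: 4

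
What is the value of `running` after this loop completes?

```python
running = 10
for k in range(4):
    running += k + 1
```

Start at 10, add 1 to 4 = 20
`running` takes the values: 10 → 11 → 13 → 16 → 20

Answer: 20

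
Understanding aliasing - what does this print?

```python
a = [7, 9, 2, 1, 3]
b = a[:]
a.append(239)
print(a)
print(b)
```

Key concept: slice [:] creates copy.
Step by step:
`a = [7, 9, 2, 1, 3]` → a = [7, 9, 2, 1, 3]
`b = a[:]` → b = [7, 9, 2, 1, 3]
`a.append(239)` → a = [7, 9, 2, 1, 3, 239]
`print(a)` → prints [7, 9, 2, 1, 3, 239]
`print(b)` → prints [7, 9, 2, 1, 3]

Answer:
[7, 9, 2, 1, 3, 239]
[7, 9, 2, 1, 3]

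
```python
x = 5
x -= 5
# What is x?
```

Trace:
`x = 5` → x = 5
`x -= 5` → x = 0
So x = 0

Answer: 0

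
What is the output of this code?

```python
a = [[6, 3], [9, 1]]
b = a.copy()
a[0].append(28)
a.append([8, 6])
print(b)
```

Key concept: shallow copy with nested lists.
Step by step:
`a = [[6, 3], [9, 1]]` → a = [[6, 3], [9, 1]]
`b = a.copy()` → b = [[6, 3], [9, 1]]
`a[0].append(28)` → a = [[6, 3, 28], [9, 1]]; b = [[6, 3, 28], [9, 1]]
`a.append([8, 6])` → a = [[6, 3, 28], [9, 1], [8, 6]]
`print(b)` → prints [[6, 3, 28], [9, 1]]

Answer: [[6, 3, 28], [9, 1]]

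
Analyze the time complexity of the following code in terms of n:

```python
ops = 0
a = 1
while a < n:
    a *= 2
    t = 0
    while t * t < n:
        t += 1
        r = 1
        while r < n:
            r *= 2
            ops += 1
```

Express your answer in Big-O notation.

Each loop level contributes: log n × √n × log n. Multiplying the contributions gives O(√n log² n).

Answer: O(√n log² n)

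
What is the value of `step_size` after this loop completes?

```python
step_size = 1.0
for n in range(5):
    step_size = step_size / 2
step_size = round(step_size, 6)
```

Halving LR 5 times: 1 / 2^5
`step_size` takes the values: 1.0 → 0.5 → 0.25 → 0.125 → 0.0625 → 0.03125

Answer: 0.03125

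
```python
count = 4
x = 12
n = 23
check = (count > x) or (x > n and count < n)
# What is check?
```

Trace:
`count = 4` → count = 4
`x = 12` → x = 12
`n = 23` → n = 23
`check = (count > x) or (x > n and count < n)` → check = False
So check = False

Answer: False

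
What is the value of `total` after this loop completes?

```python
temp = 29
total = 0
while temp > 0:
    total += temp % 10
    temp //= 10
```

Sum digits of 29
`total` takes the values: 0 → 9 → 11

Answer: 11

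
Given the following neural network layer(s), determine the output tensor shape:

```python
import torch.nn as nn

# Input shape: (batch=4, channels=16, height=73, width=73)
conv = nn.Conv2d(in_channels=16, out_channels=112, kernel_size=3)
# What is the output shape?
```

Input: (4, 16, 73, 73) -> Output: (4, 112, 71, 71)

Answer: (4, 112, 71, 71)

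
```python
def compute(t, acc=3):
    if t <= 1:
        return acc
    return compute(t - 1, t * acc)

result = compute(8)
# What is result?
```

Accumulator trace (n, acc): (8, 3) -> (7, 24) -> (6, 168) -> (5, 1008) -> (4, 5040) -> (3, 20160) -> (2, 60480) -> (1, 120960) -> return 120960

Answer: 120960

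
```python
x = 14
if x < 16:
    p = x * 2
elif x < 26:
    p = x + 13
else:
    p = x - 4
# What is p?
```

Trace:
`x = 14` → x = 14
`if x < 16: ...` → x < 16 is True → p = 28
So p = 28

Answer: 28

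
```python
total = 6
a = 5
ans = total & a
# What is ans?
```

Trace:
`total = 6` → total = 6
`a = 5` → a = 5
`ans = total & a` → ans = 4
So ans = 4

Answer: 4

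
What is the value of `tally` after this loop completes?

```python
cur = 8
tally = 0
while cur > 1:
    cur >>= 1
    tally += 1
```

Count right shifts until 1
`tally` takes the values: 0 → 1 → 2 → 3

Answer: 3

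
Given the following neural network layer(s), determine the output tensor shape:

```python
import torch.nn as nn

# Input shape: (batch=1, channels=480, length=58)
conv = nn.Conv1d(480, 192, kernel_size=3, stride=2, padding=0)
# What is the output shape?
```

Input: (1, 480, 58) -> Output: (1, 192, 28)

Answer: (1, 192, 28)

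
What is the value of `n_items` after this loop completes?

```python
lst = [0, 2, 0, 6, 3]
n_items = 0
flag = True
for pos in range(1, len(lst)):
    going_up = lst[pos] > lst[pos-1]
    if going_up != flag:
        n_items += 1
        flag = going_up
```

Count direction changes in [0, 2, 0, 6, 3]
`n_items` takes the values: 0 → 1 → 2 → 3

Answer: 3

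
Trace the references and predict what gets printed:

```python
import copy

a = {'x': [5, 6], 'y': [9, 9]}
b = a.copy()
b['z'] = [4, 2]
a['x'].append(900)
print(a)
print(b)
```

Key concept: shallow copy of dict with mutable values.
Step by step:
`a = {'x': [5, 6], 'y': [9, 9]}` → a = {'x': [5, 6], 'y': [9, 9]}
`b = a.copy()` → b = {'x': [5, 6], 'y': [9, 9]}
`b['z'] = [4, 2]` → b = {'x': [5, 6], 'y': [9, 9], 'z': [4, 2]}
`a['x'].append(900)` → a = {'x': [5, 6, 900], 'y': [9, 9]}; b = {'x': [5, 6, 900], 'y': [9, 9], 'z': [4, 2]}
`print(a)` → prints {'x': [5, 6, 900], 'y': [9, 9]}
`print(b)` → prints {'x': [5, 6, 900], 'y': [9, 9], 'z': [4, 2]}

Answer:
{'x': [5, 6, 900], 'y': [9, 9]}
{'x': [5, 6, 900], 'y': [9, 9], 'z': [4, 2]}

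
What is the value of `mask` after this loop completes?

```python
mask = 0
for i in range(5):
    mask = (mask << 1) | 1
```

Build 5 consecutive 1-bits: 0b11111
`mask` takes the values: 0 → 1 → 3 → 7 → 15 → 31

Answer: 31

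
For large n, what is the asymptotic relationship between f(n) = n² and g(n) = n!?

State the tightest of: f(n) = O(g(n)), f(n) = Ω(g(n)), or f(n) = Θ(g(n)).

n² vs n!: f(n) = O(g(n)) but not Ω(g(n)) — n! grows strictly faster than n².

Answer: f(n) = O(g(n)) but not Ω(g(n)) — n! grows strictly faster than n².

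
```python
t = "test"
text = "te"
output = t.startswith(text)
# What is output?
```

Trace:
`t = "test"` → t = 'test'
`text = "te"` → text = 'te'
`output = t.startswith(text)` → output = True
So output = True

Answer: True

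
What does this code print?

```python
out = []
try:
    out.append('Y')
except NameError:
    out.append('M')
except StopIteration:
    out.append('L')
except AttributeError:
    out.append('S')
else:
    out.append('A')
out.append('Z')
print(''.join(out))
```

Execution trace: 'Y' (try body, no exception) → 'A' (else) → 'Z' (after the try/except). Output: YAZ

Answer: YAZ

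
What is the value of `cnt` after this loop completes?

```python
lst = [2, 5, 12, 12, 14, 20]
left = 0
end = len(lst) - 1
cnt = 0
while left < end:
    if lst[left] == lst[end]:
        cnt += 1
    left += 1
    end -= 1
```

Count matching pairs from ends
`cnt` takes the values: 0 → 1

Answer: 1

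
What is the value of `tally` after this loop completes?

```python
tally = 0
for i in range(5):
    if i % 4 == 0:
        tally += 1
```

Count numbers divisible by 4 in range(5)
`tally` takes the values: 0 → 1 → 2

Answer: 2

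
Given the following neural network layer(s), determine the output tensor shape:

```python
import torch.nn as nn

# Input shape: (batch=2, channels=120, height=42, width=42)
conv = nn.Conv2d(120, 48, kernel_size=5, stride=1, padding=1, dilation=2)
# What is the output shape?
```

Input: (2, 120, 42, 42) -> Output: (2, 48, 36, 36)

Answer: (2, 48, 36, 36)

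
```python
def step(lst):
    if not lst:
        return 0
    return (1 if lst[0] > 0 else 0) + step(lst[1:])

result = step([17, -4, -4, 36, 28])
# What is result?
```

Count of positive elements in [17, -4, -4, 36, 28] = 3

Answer: 3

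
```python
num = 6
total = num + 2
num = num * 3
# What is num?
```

Trace:
`num = 6` → num = 6
`total = num + 2` → total = 8
`num = num * 3` → num = 18
So num = 18

Answer: 18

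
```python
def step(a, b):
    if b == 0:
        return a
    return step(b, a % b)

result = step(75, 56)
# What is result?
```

step(75, 56) -> step(56, 19) -> step(19, 18) -> step(18, 1) -> step(1, 0) -> 1

Answer: 1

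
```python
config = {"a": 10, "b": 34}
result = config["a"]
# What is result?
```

Trace:
`config = {"a": 10, "b": 34}` → config = {'a': 10, 'b': 34}
`result = config["a"]` → result = 10
So result = 10

Answer: 10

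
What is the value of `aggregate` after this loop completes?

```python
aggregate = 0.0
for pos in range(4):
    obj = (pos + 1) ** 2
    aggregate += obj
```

Sum of squared losses 1² + 2² + ... + 4²
`aggregate` takes the values: 0.0 → 1.0 → 5.0 → 14.0 → 30.0

Answer: 30.0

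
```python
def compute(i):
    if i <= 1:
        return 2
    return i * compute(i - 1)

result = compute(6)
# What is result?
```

compute(6) = 6 * 5 * 4 * 3 * 2 * 2 = 1440

Answer: 1440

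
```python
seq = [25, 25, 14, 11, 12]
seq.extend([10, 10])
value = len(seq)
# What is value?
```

Trace:
`seq = [25, 25, 14, 11, 12]` → seq = [25, 25, 14, 11, 12]
`seq.extend([10, 10])` → seq = [25, 25, 14, 11, 12, 10, 10]
`value = len(seq)` → value = 7
So value = 7

Answer: 7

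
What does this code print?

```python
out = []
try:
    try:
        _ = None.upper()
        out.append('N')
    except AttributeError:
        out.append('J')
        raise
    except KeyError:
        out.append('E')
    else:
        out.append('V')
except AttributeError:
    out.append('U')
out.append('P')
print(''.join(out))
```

Execution trace: 'J' (inner except AttributeError) → 'U' (outer except AttributeError) → 'P' (after the try/except). Output: JUP

Answer: JUP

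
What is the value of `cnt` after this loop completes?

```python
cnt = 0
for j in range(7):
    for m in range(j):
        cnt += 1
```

Triangle number: 0+1+2+...+6
`cnt` takes the values: 0 → 1 → 2 → 3 → 4 → 5 → 6 → 7 → 8 → 9 → 10 → 11 → 12 → 13 → 14 → 15 → 16 → 17 → 18 → 19 → 20 → 21

Answer: 21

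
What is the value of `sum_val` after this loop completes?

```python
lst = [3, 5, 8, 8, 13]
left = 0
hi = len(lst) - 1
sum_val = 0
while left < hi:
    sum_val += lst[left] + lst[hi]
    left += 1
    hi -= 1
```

Sum of pairs from ends
`sum_val` takes the values: 0 → 16 → 29

Answer: 29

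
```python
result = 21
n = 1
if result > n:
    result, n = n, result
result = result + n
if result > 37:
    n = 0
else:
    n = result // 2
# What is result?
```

Trace:
`result = 21` → result = 21
`n = 1` → n = 1
`if result > n: ...` → result > n is True → result = 1; n = 21
`result = result + n` → result = 22
`if result > 37: ...` → result > 37 is False, take else branch → n = 11
So result = 22

Answer: 22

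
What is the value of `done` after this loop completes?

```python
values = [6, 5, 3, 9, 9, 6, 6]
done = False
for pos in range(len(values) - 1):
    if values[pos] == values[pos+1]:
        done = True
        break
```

Check consecutive duplicates in [6, 5, 3, 9, 9, 6, 6]
`done` takes the values: False → True

Answer: True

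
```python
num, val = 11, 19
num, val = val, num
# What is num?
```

Trace:
`num, val = 11, 19` → num = 11; val = 19
`num, val = val, num` → num = 19; val = 11
So num = 19

Answer: 19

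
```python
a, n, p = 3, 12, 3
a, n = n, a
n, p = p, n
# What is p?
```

Trace:
`a, n, p = 3, 12, 3` → a = 3; n = 12; p = 3
`a, n = n, a` → a = 12; n = 3
`n, p = p, n` → n = 3; p = 3
So p = 3

Answer: 3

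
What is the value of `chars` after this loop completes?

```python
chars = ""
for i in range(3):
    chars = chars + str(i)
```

Concatenate digits 0 to 2
`chars` takes the values: "" → "0" → "01" → "012"

Answer: "012"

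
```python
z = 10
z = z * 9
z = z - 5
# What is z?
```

Trace:
`z = 10` → z = 10
`z = z * 9` → z = 90
`z = z - 5` → z = 85
So z = 85

Answer: 85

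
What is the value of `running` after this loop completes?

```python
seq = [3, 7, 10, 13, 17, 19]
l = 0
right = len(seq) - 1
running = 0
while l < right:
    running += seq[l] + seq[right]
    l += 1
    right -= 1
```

Sum of pairs from ends
`running` takes the values: 0 → 22 → 46 → 69

Answer: 69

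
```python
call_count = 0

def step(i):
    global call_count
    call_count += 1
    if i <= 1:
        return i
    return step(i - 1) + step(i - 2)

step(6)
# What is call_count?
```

Calls(i) = 1 + Calls(i-1) + Calls(i-2); Calls(0)=Calls(1)=1. For i=6 this gives 25.

Answer: 25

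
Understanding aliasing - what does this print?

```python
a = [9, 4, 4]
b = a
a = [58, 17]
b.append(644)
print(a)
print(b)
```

Key concept: rebinding vs mutation: a is rebound to a new list, b still points at the original.
Step by step:
`a = [9, 4, 4]` → a = [9, 4, 4]
`b = a` → b = [9, 4, 4] (same object as a)
`a = [58, 17]` → a = [58, 17]
`b.append(644)` → b = [9, 4, 4, 644]
`print(a)` → prints [58, 17]
`print(b)` → prints [9, 4, 4, 644]

Answer:
[58, 17]
[9, 4, 4, 644]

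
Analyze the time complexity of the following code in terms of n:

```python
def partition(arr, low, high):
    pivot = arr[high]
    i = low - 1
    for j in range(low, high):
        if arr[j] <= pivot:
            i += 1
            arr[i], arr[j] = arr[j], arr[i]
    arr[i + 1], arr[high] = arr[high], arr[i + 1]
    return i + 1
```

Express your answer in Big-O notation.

This is Lomuto partition (single pass over [low, high), where n = high - low). Time complexity: O(n).

Answer: O(n)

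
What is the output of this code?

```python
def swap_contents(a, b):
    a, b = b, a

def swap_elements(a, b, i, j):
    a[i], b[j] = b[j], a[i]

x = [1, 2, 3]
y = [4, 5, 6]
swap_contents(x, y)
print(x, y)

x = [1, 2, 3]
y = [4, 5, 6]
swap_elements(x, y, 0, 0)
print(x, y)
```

Key concept: parameter rebinding vs mutation.
Step by step:
`x = [1, 2, 3]` → x = [1, 2, 3]
`y = [4, 5, 6]` → y = [4, 5, 6]
`swap_contents(x, y)` → no visible change to tracked variables
`print(x, y)` → prints [1, 2, 3] [4, 5, 6]
`x = [1, 2, 3]` → x = [1, 2, 3]
`y = [4, 5, 6]` → y = [4, 5, 6]
`swap_elements(x, y, 0, 0)` → x = [4, 2, 3]; y = [1, 5, 6]
`print(x, y)` → prints [4, 2, 3] [1, 5, 6]

Answer:
[1, 2, 3] [4, 5, 6]
[4, 2, 3] [1, 5, 6]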